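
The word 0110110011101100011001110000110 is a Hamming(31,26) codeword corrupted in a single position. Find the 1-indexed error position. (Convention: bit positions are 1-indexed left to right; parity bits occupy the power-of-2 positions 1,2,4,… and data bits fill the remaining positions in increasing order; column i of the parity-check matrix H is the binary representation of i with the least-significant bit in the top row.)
Syndrome s = H · r^T (mod 2), r = 0110110011101100011001110000110:
  s[0] = (1010101010101010101010101010101)·(0110110011101100011001110000110) mod 2 = 0+0+1+0+1+0+0+0+1+0+1+0+1+0+0+0+0+0+1+0+0+0+1+0+0+0+0+0+1+0+0 mod 2 = 0
  s[1] = (0110011001100110011001100110011)·(0110110011101100011001110000110) mod 2 = 0+1+1+0+0+1+0+0+0+1+1+0+0+1+0+0+0+1+1+0+0+1+1+0+0+0+0+0+0+1+0 mod 2 = 1
  s[2] = (0001111000011110000111100001111)·(0110110011101100011001110000110) mod 2 = 0+0+0+0+1+1+0+0+0+0+0+0+1+1+0+0+0+0+0+0+0+1+1+0+0+0+0+0+1+1+0 mod 2 = 0
  s[3] = (0000000111111110000000011111111)·(0110110011101100011001110000110) mod 2 = 0+0+0+0+0+0+0+0+1+1+1+0+1+1+0+0+0+0+0+0+0+0+0+1+0+0+0+0+1+1+0 mod 2 = 0
  s[4] = (0000000000000001111111111111111)·(0110110011101100011001110000110) mod 2 = 0+0+0+0+0+0+0+0+0+0+0+0+0+0+0+0+0+1+1+0+0+1+1+1+0+0+0+0+1+1+0 mod 2 = 1
Syndrome = 01001
Column i of H is the binary representation of i, so the syndrome is the binary index of the flipped bit.
Read s = 01001 with s[0] as LSB: 0·2^0 + 1·2^1 + 0·2^2 + 0·2^3 + 1·2^4 = 18.
Error is at bit position 18.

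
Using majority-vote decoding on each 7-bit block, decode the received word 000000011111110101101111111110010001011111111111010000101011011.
Split into 7-bit blocks and majority-vote each:
  block 1 = 0000000: 0 ones, 7 zeros → 0
  block 2 = 1111111: 7 ones, 0 zeros → 1
  block 3 = 0101101: 4 ones, 3 zeros → 1
  block 4 = 1111111: 7 ones, 0 zeros → 1
  block 5 = 1001000: 2 ones, 5 zeros → 0
  block 6 = 1011111: 6 ones, 1 zeros → 1
  block 7 = 1111110: 6 ones, 1 zeros → 1
  block 8 = 1000010: 2 ones, 5 zeros → 0
  block 9 = 1011011: 5 ones, 2 zeros → 1
Decoded = 011101101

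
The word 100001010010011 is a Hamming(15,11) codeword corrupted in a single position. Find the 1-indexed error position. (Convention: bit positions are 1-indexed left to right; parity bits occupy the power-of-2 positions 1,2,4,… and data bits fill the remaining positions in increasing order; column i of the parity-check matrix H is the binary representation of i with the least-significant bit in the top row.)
Syndrome s = H · r^T (mod 2), r = 100001010010011:
  s[0] = (101010101010101)·(100001010010011) mod 2 = 1+0+0+0+0+0+0+0+0+0+1+0+0+0+1 mod 2 = 1
  s[1] = (011001100110011)·(100001010010011) mod 2 = 0+0+0+0+0+1+0+0+0+0+1+0+0+1+1 mod 2 = 0
  s[2] = (000111100001111)·(100001010010011) mod 2 = 0+0+0+0+0+1+0+0+0+0+0+0+0+1+1 mod 2 = 1
  s[3] = (000000011111111)·(100001010010011) mod 2 = 0+0+0+0+0+0+0+1+0+0+1+0+0+1+1 mod 2 = 0
Syndrome = 1010
Column i of H is the binary representation of i, so the syndrome is the binary index of the flipped bit.
Read s = 1010 with s[0] as LSB: 1·2^0 + 0·2^1 + 1·2^2 + 0·2^3 = 5.
Error is at bit position 5.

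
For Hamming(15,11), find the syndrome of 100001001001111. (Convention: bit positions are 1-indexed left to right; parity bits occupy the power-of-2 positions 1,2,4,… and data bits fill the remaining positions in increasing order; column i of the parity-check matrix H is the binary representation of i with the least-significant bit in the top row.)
Syndrome s = H · r^T (mod 2), r = 100001001001111:
  s[0] = (101010101010101)·(100001001001111) mod 2 = 1+0+0+0+0+0+0+0+1+0+0+0+1+0+1 mod 2 = 0
  s[1] = (011001100110011)·(100001001001111) mod 2 = 0+0+0+0+0+1+0+0+0+0+0+0+0+1+1 mod 2 = 1
  s[2] = (000111100001111)·(100001001001111) mod 2 = 0+0+0+0+0+1+0+0+0+0+0+1+1+1+1 mod 2 = 1
  s[3] = (000000011111111)·(100001001001111) mod 2 = 0+0+0+0+0+0+0+0+1+0+0+1+1+1+1 mod 2 = 1
Syndrome = 0111
Non-zero syndrome: error at position 14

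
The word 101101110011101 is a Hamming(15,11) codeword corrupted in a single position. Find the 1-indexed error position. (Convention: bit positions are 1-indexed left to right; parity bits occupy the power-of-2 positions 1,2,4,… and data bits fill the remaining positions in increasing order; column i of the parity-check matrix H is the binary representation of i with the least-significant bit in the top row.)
Syndrome s = H · r^T (mod 2), r = 101101110011101:
  s[0] = (101010101010101)·(101101110011101) mod 2 = 1+0+1+0+0+0+1+0+0+0+1+0+1+0+1 mod 2 = 0
  s[1] = (011001100110011)·(101101110011101) mod 2 = 0+0+1+0+0+1+1+0+0+0+1+0+0+0+1 mod 2 = 1
  s[2] = (000111100001111)·(101101110011101) mod 2 = 0+0+0+1+0+1+1+0+0+0+0+1+1+0+1 mod 2 = 0
  s[3] = (000000011111111)·(101101110011101) mod 2 = 0+0+0+0+0+0+0+1+0+0+1+1+1+0+1 mod 2 = 1
Syndrome = 0101
Column i of H is the binary representation of i, so the syndrome is the binary index of the flipped bit.
Read s = 0101 with s[0] as LSB: 0·2^0 + 1·2^1 + 0·2^2 + 1·2^3 = 10.
Error is at bit position 10.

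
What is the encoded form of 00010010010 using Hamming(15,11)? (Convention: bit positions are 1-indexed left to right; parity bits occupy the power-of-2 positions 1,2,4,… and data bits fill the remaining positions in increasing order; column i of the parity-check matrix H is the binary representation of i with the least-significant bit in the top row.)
Codeword c = d · G (mod 2), d = 00010010010:
  c[0] = d·G[:,0] = (00010010010)·(11011010101) mod 2 = 0+0+0+1+0+0+1+0+0+0+0 mod 2 = 0
  c[1] = d·G[:,1] = (00010010010)·(10110110011) mod 2 = 0+0+0+1+0+0+1+0+0+1+0 mod 2 = 1
  c[2] = d·G[:,2] = (00010010010)·(10000000000) mod 2 = 0+0+0+0+0+0+0+0+0+0+0 mod 2 = 0
  c[3] = d·G[:,3] = (00010010010)·(01110001111) mod 2 = 0+0+0+1+0+0+0+0+0+1+0 mod 2 = 0
  c[4] = d·G[:,4] = (00010010010)·(01000000000) mod 2 = 0+0+0+0+0+0+0+0+0+0+0 mod 2 = 0
  c[5] = d·G[:,5] = (00010010010)·(00100000000) mod 2 = 0+0+0+0+0+0+0+0+0+0+0 mod 2 = 0
  c[6] = d·G[:,6] = (00010010010)·(00010000000) mod 2 = 0+0+0+1+0+0+0+0+0+0+0 mod 2 = 1
  c[7] = d·G[:,7] = (00010010010)·(00001111111) mod 2 = 0+0+0+0+0+0+1+0+0+1+0 mod 2 = 0
  c[8] = d·G[:,8] = (00010010010)·(00001000000) mod 2 = 0+0+0+0+0+0+0+0+0+0+0 mod 2 = 0
  c[9] = d·G[:,9] = (00010010010)·(00000100000) mod 2 = 0+0+0+0+0+0+0+0+0+0+0 mod 2 = 0
  c[10] = d·G[:,10] = (00010010010)·(00000010000) mod 2 = 0+0+0+0+0+0+1+0+0+0+0 mod 2 = 1
  c[11] = d·G[:,11] = (00010010010)·(00000001000) mod 2 = 0+0+0+0+0+0+0+0+0+0+0 mod 2 = 0
  c[12] = d·G[:,12] = (00010010010)·(00000000100) mod 2 = 0+0+0+0+0+0+0+0+0+0+0 mod 2 = 0
  c[13] = d·G[:,13] = (00010010010)·(00000000010) mod 2 = 0+0+0+0+0+0+0+0+0+1+0 mod 2 = 1
  c[14] = d·G[:,14] = (00010010010)·(00000000001) mod 2 = 0+0+0+0+0+0+0+0+0+0+0 mod 2 = 0
Codeword = 010000100010010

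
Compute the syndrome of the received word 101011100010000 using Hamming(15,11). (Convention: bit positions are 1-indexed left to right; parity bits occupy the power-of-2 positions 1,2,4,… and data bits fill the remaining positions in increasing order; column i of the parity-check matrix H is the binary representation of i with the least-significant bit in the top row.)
Syndrome s = H · r^T (mod 2), r = 101011100010000:
  s[0] = (101010101010101)·(101011100010000) mod 2 = 1+0+1+0+1+0+1+0+0+0+1+0+0+0+0 mod 2 = 1
  s[1] = (011001100110011)·(101011100010000) mod 2 = 0+0+1+0+0+1+1+0+0+0+1+0+0+0+0 mod 2 = 0
  s[2] = (000111100001111)·(101011100010000) mod 2 = 0+0+0+0+1+1+1+0+0+0+0+0+0+0+0 mod 2 = 1
  s[3] = (000000011111111)·(101011100010000) mod 2 = 0+0+0+0+0+0+0+0+0+0+1+0+0+0+0 mod 2 = 1
Syndrome = 1011
Non-zero syndrome: error at position 13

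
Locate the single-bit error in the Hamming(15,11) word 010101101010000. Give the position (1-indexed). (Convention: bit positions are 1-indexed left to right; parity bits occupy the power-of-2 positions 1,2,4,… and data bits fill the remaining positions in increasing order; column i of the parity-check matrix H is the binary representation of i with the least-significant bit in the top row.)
Syndrome s = H · r^T (mod 2), r = 010101101010000:
  s[0] = (101010101010101)·(010101101010000) mod 2 = 0+0+0+0+0+0+1+0+1+0+1+0+0+0+0 mod 2 = 1
  s[1] = (011001100110011)·(010101101010000) mod 2 = 0+1+0+0+0+1+1+0+0+0+1+0+0+0+0 mod 2 = 0
  s[2] = (000111100001111)·(010101101010000) mod 2 = 0+0+0+1+0+1+1+0+0+0+0+0+0+0+0 mod 2 = 1
  s[3] = (000000011111111)·(010101101010000) mod 2 = 0+0+0+0+0+0+0+0+1+0+1+0+0+0+0 mod 2 = 0
Syndrome = 1010
Column i of H is the binary representation of i, so the syndrome is the binary index of the flipped bit.
Read s = 1010 with s[0] as LSB: 1·2^0 + 0·2^1 + 1·2^2 + 0·2^3 = 5.
Error is at bit position 5.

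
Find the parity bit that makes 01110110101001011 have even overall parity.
Sum of data bits: 0+1+1+1+0+1+1+0+1+0+1+0+0+1+0+1+1 = 10.
10 mod 2 = 0, so parity bit = 0.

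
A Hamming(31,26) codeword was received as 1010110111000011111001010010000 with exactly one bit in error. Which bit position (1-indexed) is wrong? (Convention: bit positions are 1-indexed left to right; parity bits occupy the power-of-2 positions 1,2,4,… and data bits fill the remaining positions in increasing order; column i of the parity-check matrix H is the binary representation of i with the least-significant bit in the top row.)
Syndrome s = H · r^T (mod 2), r = 1010110111000011111001010010000:
  s[0] = (1010101010101010101010101010101)·(1010110111000011111001010010000) mod 2 = 1+0+1+0+1+0+0+0+1+0+0+0+0+0+1+0+1+0+1+0+0+0+0+0+0+0+1+0+0+0+0 mod 2 = 0
  s[1] = (0110011001100110011001100110011)·(1010110111000011111001010010000) mod 2 = 0+0+1+0+0+1+0+0+0+1+0+0+0+0+1+0+0+1+1+0+0+1+0+0+0+0+1+0+0+0+0 mod 2 = 0
  s[2] = (0001111000011110000111100001111)·(1010110111000011111001010010000) mod 2 = 0+0+0+0+1+1+0+0+0+0+0+0+0+0+1+0+0+0+0+0+0+1+0+0+0+0+0+0+0+0+0 mod 2 = 0
  s[3] = (0000000111111110000000011111111)·(1010110111000011111001010010000) mod 2 = 0+0+0+0+0+0+0+1+1+1+0+0+0+0+1+0+0+0+0+0+0+0+0+1+0+0+1+0+0+0+0 mod 2 = 0
  s[4] = (0000000000000001111111111111111)·(1010110111000011111001010010000) mod 2 = 0+0+0+0+0+0+0+0+0+0+0+0+0+0+0+1+1+1+1+0+0+1+0+1+0+0+1+0+0+0+0 mod 2 = 1
Syndrome = 00001
Column i of H is the binary representation of i, so the syndrome is the binary index of the flipped bit.
Read s = 00001 with s[0] as LSB: 0·2^0 + 0·2^1 + 0·2^2 + 0·2^3 + 1·2^4 = 16.
Error is at bit position 16.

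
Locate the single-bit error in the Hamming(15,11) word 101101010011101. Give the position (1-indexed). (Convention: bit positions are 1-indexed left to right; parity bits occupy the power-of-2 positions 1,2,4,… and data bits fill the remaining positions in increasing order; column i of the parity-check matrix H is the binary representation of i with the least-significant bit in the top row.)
Syndrome s = H · r^T (mod 2), r = 101101010011101:
  s[0] = (101010101010101)·(101101010011101) mod 2 = 1+0+1+0+0+0+0+0+0+0+1+0+1+0+1 mod 2 = 1
  s[1] = (011001100110011)·(101101010011101) mod 2 = 0+0+1+0+0+1+0+0+0+0+1+0+0+0+1 mod 2 = 0
  s[2] = (000111100001111)·(101101010011101) mod 2 = 0+0+0+1+0+1+0+0+0+0+0+1+1+0+1 mod 2 = 1
  s[3] = (000000011111111)·(101101010011101) mod 2 = 0+0+0+0+0+0+0+1+0+0+1+1+1+0+1 mod 2 = 1
Syndrome = 1011
Column i of H is the binary representation of i, so the syndrome is the binary index of the flipped bit.
Read s = 1011 with s[0] as LSB: 1·2^0 + 0·2^1 + 1·2^2 + 1·2^3 = 13.
Error is at bit position 13.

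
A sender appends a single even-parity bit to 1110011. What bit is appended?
Sum of data bits: 1+1+1+0+0+1+1 = 5.
5 mod 2 = 1, so parity bit = 1.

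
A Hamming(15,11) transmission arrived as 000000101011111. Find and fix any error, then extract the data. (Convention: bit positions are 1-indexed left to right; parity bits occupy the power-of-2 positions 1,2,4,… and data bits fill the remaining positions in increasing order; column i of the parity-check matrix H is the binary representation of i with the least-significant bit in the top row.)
Syndrome s = H · r^T (mod 2), r = 000000101011111:
  s[0] = (101010101010101)·(000000101011111) mod 2 = 0+0+0+0+0+0+1+0+1+0+1+0+1+0+1 mod 2 = 1
  s[1] = (011001100110011)·(000000101011111) mod 2 = 0+0+0+0+0+0+1+0+0+0+1+0+0+1+1 mod 2 = 0
  s[2] = (000111100001111)·(000000101011111) mod 2 = 0+0+0+0+0+0+1+0+0+0+0+1+1+1+1 mod 2 = 1
  s[3] = (000000011111111)·(000000101011111) mod 2 = 0+0+0+0+0+0+0+0+1+0+1+1+1+1+1 mod 2 = 0
Syndrome = 1010
Column 5 of H equals this syndrome → error at bit 5 (1-indexed).
Flip bit 5: 000000101011111 → 000010101011111
Extract data bits at positions {3,5,6,7,9,10,11,12,13,14,15}: 01011011111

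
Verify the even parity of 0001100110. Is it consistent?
Sum of all bits: 0+0+0+1+1+0+0+1+1+0 = 4; 4 mod 2 = 0. Result is 0 → valid parity.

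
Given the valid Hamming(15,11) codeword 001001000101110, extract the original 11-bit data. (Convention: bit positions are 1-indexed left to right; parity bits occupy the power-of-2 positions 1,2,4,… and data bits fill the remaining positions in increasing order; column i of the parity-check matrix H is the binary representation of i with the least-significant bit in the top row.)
Parity bits occupy power-of-2 positions; data bits are at positions {3,5,6,7,9,10,11,12,13,14,15} (1-indexed).
Extract: c[3]=1 c[5]=0 c[6]=1 c[7]=0 c[9]=0 c[10]=1 c[11]=0 c[12]=1 c[13]=1 c[14]=1 c[15]=0
Data = 10100101110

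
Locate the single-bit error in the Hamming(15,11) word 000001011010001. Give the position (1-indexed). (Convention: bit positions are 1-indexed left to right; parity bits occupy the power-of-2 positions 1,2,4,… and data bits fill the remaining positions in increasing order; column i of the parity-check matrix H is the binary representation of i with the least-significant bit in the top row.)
Syndrome s = H · r^T (mod 2), r = 000001011010001:
  s[0] = (101010101010101)·(000001011010001) mod 2 = 0+0+0+0+0+0+0+0+1+0+1+0+0+0+1 mod 2 = 1
  s[1] = (011001100110011)·(000001011010001) mod 2 = 0+0+0+0+0+1+0+0+0+0+1+0+0+0+1 mod 2 = 1
  s[2] = (000111100001111)·(000001011010001) mod 2 = 0+0+0+0+0+1+0+0+0+0+0+0+0+0+1 mod 2 = 0
  s[3] = (000000011111111)·(000001011010001) mod 2 = 0+0+0+0+0+0+0+1+1+0+1+0+0+0+1 mod 2 = 0
Syndrome = 1100
Column i of H is the binary representation of i, so the syndrome is the binary index of the flipped bit.
Read s = 1100 with s[0] as LSB: 1·2^0 + 1·2^1 + 0·2^2 + 0·2^3 = 3.
Error is at bit position 3.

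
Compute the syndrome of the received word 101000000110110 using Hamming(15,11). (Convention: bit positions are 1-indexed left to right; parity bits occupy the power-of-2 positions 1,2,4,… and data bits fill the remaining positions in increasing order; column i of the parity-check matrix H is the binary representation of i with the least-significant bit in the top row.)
Syndrome s = H · r^T (mod 2), r = 101000000110110:
  s[0] = (101010101010101)·(101000000110110) mod 2 = 1+0+1+0+0+0+0+0+0+0+1+0+1+0+0 mod 2 = 0
  s[1] = (011001100110011)·(101000000110110) mod 2 = 0+0+1+0+0+0+0+0+0+1+1+0+0+1+0 mod 2 = 0
  s[2] = (000111100001111)·(101000000110110) mod 2 = 0+0+0+0+0+0+0+0+0+0+0+0+1+1+0 mod 2 = 0
  s[3] = (000000011111111)·(101000000110110) mod 2 = 0+0+0+0+0+0+0+0+0+1+1+0+1+1+0 mod 2 = 0
Syndrome = 0000
s = 0: no error detected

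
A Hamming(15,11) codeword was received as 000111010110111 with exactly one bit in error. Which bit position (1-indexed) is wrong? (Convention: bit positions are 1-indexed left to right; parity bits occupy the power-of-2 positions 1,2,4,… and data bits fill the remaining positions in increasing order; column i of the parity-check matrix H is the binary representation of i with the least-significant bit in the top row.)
Syndrome s = H · r^T (mod 2), r = 000111010110111:
  s[0] = (101010101010101)·(000111010110111) mod 2 = 0+0+0+0+1+0+0+0+0+0+1+0+1+0+1 mod 2 = 0
  s[1] = (011001100110011)·(000111010110111) mod 2 = 0+0+0+0+0+1+0+0+0+1+1+0+0+1+1 mod 2 = 1
  s[2] = (000111100001111)·(000111010110111) mod 2 = 0+0+0+1+1+1+0+0+0+0+0+0+1+1+1 mod 2 = 0
  s[3] = (000000011111111)·(000111010110111) mod 2 = 0+0+0+0+0+0+0+1+0+1+1+0+1+1+1 mod 2 = 0
Syndrome = 0100
Column i of H is the binary representation of i, so the syndrome is the binary index of the flipped bit.
Read s = 0100 with s[0] as LSB: 0·2^0 + 1·2^1 + 0·2^2 + 0·2^3 = 2.
Error is at bit position 2.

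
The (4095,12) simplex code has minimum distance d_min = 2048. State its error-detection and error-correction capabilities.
Detection only: up to d_min − 1 = 2047 errors.
Correction: up to ⌊(d_min − 1)/2⌋ = ⌊2047/2⌋ = 1023 errors.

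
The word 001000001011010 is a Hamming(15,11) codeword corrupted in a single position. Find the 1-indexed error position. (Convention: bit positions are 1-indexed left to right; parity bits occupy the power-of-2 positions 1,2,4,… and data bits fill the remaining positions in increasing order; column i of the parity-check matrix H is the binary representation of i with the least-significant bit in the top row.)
Syndrome s = H · r^T (mod 2), r = 001000001011010:
  s[0] = (101010101010101)·(001000001011010) mod 2 = 0+0+1+0+0+0+0+0+1+0+1+0+0+0+0 mod 2 = 1
  s[1] = (011001100110011)·(001000001011010) mod 2 = 0+0+1+0+0+0+0+0+0+0+1+0+0+1+0 mod 2 = 1
  s[2] = (000111100001111)·(001000001011010) mod 2 = 0+0+0+0+0+0+0+0+0+0+0+1+0+1+0 mod 2 = 0
  s[3] = (000000011111111)·(001000001011010) mod 2 = 0+0+0+0+0+0+0+0+1+0+1+1+0+1+0 mod 2 = 0
Syndrome = 1100
Column i of H is the binary representation of i, so the syndrome is the binary index of the flipped bit.
Read s = 1100 with s[0] as LSB: 1·2^0 + 1·2^1 + 0·2^2 + 0·2^3 = 3.
Error is at bit position 3.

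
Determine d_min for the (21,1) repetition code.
d_min = 21 (the only two codewords are 0…0 and 1…1, differing in all 21 positions).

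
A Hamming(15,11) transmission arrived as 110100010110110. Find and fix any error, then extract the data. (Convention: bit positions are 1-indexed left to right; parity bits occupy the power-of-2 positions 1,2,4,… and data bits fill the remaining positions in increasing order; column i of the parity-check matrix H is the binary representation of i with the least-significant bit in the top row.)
Syndrome s = H · r^T (mod 2), r = 110100010110110:
  s[0] = (101010101010101)·(110100010110110) mod 2 = 1+0+0+0+0+0+0+0+0+0+1+0+1+0+0 mod 2 = 1
  s[1] = (011001100110011)·(110100010110110) mod 2 = 0+1+0+0+0+0+0+0+0+1+1+0+0+1+0 mod 2 = 0
  s[2] = (000111100001111)·(110100010110110) mod 2 = 0+0+0+1+0+0+0+0+0+0+0+0+1+1+0 mod 2 = 1
  s[3] = (000000011111111)·(110100010110110) mod 2 = 0+0+0+0+0+0+0+1+0+1+1+0+1+1+0 mod 2 = 1
Syndrome = 1011
Column 13 of H equals this syndrome → error at bit 13 (1-indexed).
Flip bit 13: 110100010110110 → 110100010110010
Extract data bits at positions {3,5,6,7,9,10,11,12,13,14,15}: 00000110010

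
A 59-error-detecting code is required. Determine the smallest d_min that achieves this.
Detecting e errors requires d_min ≥ e + 1 = 59 + 1 = 60.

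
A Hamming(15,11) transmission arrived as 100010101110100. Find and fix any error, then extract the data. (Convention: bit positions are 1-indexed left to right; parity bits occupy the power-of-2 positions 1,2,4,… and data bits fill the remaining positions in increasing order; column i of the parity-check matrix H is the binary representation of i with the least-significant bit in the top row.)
Syndrome s = H · r^T (mod 2), r = 100010101110100:
  s[0] = (101010101010101)·(100010101110100) mod 2 = 1+0+0+0+1+0+1+0+1+0+1+0+1+0+0 mod 2 = 0
  s[1] = (011001100110011)·(100010101110100) mod 2 = 0+0+0+0+0+0+1+0+0+1+1+0+0+0+0 mod 2 = 1
  s[2] = (000111100001111)·(100010101110100) mod 2 = 0+0+0+0+1+0+1+0+0+0+0+0+1+0+0 mod 2 = 1
  s[3] = (000000011111111)·(100010101110100) mod 2 = 0+0+0+0+0+0+0+0+1+1+1+0+1+0+0 mod 2 = 0
Syndrome = 0110
Column 6 of H equals this syndrome → error at bit 6 (1-indexed).
Flip bit 6: 100010101110100 → 100011101110100
Extract data bits at positions {3,5,6,7,9,10,11,12,13,14,15}: 01111110100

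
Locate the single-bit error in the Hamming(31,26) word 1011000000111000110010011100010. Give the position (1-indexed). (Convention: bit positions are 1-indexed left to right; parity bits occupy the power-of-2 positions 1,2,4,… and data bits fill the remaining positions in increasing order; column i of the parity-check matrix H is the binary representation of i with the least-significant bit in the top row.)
Syndrome s = H · r^T (mod 2), r = 1011000000111000110010011100010:
  s[0] = (1010101010101010101010101010101)·(1011000000111000110010011100010) mod 2 = 1+0+1+0+0+0+0+0+0+0+1+0+1+0+0+0+1+0+0+0+1+0+0+0+1+0+0+0+0+0+0 mod 2 = 1
  s[1] = (0110011001100110011001100110011)·(1011000000111000110010011100010) mod 2 = 0+0+1+0+0+0+0+0+0+0+1+0+0+0+0+0+0+1+0+0+0+0+0+0+0+1+0+0+0+1+0 mod 2 = 1
  s[2] = (0001111000011110000111100001111)·(1011000000111000110010011100010) mod 2 = 0+0+0+1+0+0+0+0+0+0+0+1+1+0+0+0+0+0+0+0+1+0+0+0+0+0+0+0+0+1+0 mod 2 = 1
  s[3] = (0000000111111110000000011111111)·(1011000000111000110010011100010) mod 2 = 0+0+0+0+0+0+0+0+0+0+1+1+1+0+0+0+0+0+0+0+0+0+0+1+1+1+0+0+0+1+0 mod 2 = 1
  s[4] = (0000000000000001111111111111111)·(1011000000111000110010011100010) mod 2 = 0+0+0+0+0+0+0+0+0+0+0+0+0+0+0+0+1+1+0+0+1+0+0+1+1+1+0+0+0+1+0 mod 2 = 1
Syndrome = 11111
Column i of H is the binary representation of i, so the syndrome is the binary index of the flipped bit.
Read s = 11111 with s[0] as LSB: 1·2^0 + 1·2^1 + 1·2^2 + 1·2^3 + 1·2^4 = 31.
Error is at bit position 31.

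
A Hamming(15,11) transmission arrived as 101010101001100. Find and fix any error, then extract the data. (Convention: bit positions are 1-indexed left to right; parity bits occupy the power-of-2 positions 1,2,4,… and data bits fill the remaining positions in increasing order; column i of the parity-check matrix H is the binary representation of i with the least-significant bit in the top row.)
Syndrome s = H · r^T (mod 2), r = 101010101001100:
  s[0] = (101010101010101)·(101010101001100) mod 2 = 1+0+1+0+1+0+1+0+1+0+0+0+1+0+0 mod 2 = 0
  s[1] = (011001100110011)·(101010101001100) mod 2 = 0+0+1+0+0+0+1+0+0+0+0+0+0+0+0 mod 2 = 0
  s[2] = (000111100001111)·(101010101001100) mod 2 = 0+0+0+0+1+0+1+0+0+0+0+1+1+0+0 mod 2 = 0
  s[3] = (000000011111111)·(101010101001100) mod 2 = 0+0+0+0+0+0+0+0+1+0+0+1+1+0+0 mod 2 = 1
Syndrome = 0001
Column 8 of H equals this syndrome → error at bit 8 (1-indexed).
Flip bit 8: 101010101001100 → 101010111001100
Extract data bits at positions {3,5,6,7,9,10,11,12,13,14,15}: 11011001100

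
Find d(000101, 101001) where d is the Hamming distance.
XOR = 101100, count of 1s = 3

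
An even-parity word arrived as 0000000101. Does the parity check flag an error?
Sum of received bits: 0+0+0+0+0+0+0+1+0+1 = 2; 2 mod 2 = 0. Result is 0 → no error detected.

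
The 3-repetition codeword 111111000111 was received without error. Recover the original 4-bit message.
Split into 3-bit blocks: 111 111 000 111
Data = 1101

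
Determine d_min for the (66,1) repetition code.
d_min = 66 (the only two codewords are 0…0 and 1…1, differing in all 66 positions).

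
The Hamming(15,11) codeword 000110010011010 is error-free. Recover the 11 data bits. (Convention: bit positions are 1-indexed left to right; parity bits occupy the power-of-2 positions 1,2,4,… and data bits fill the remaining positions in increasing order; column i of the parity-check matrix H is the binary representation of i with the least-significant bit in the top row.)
Parity bits occupy power-of-2 positions; data bits are at positions {3,5,6,7,9,10,11,12,13,14,15} (1-indexed).
Extract: c[3]=0 c[5]=1 c[6]=0 c[7]=0 c[9]=0 c[10]=0 c[11]=1 c[12]=1 c[13]=0 c[14]=1 c[15]=0
Data = 01000011010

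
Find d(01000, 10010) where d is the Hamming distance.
XOR = 11010, count of 1s = 3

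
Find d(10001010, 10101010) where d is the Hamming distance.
XOR = 00100000, count of 1s = 1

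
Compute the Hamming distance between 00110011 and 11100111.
XOR = 11010100, count of 1s = 4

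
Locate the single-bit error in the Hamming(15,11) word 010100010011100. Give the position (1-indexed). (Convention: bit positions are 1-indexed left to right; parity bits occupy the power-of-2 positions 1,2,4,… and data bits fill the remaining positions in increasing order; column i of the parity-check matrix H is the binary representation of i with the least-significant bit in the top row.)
Syndrome s = H · r^T (mod 2), r = 010100010011100:
  s[0] = (101010101010101)·(010100010011100) mod 2 = 0+0+0+0+0+0+0+0+0+0+1+0+1+0+0 mod 2 = 0
  s[1] = (011001100110011)·(010100010011100) mod 2 = 0+1+0+0+0+0+0+0+0+0+1+0+0+0+0 mod 2 = 0
  s[2] = (000111100001111)·(010100010011100) mod 2 = 0+0+0+1+0+0+0+0+0+0+0+1+1+0+0 mod 2 = 1
  s[3] = (000000011111111)·(010100010011100) mod 2 = 0+0+0+0+0+0+0+1+0+0+1+1+1+0+0 mod 2 = 0
Syndrome = 0010
Column i of H is the binary representation of i, so the syndrome is the binary index of the flipped bit.
Read s = 0010 with s[0] as LSB: 0·2^0 + 0·2^1 + 1·2^2 + 0·2^3 = 4.
Error is at bit position 4.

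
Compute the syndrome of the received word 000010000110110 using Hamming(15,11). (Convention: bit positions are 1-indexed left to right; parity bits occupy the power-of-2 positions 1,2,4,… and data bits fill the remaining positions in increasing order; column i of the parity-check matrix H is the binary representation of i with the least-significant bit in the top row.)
Syndrome s = H · r^T (mod 2), r = 000010000110110:
  s[0] = (101010101010101)·(000010000110110) mod 2 = 0+0+0+0+1+0+0+0+0+0+1+0+1+0+0 mod 2 = 1
  s[1] = (011001100110011)·(000010000110110) mod 2 = 0+0+0+0+0+0+0+0+0+1+1+0+0+1+0 mod 2 = 1
  s[2] = (000111100001111)·(000010000110110) mod 2 = 0+0+0+0+1+0+0+0+0+0+0+0+1+1+0 mod 2 = 1
  s[3] = (000000011111111)·(000010000110110) mod 2 = 0+0+0+0+0+0+0+0+0+1+1+0+1+1+0 mod 2 = 0
Syndrome = 1110
Non-zero syndrome: error at position 7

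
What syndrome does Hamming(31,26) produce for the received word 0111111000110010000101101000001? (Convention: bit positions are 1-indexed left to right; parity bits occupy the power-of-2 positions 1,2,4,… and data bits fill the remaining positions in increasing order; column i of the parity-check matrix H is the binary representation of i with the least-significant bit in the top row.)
Syndrome s = H · r^T (mod 2), r = 0111111000110010000101101000001:
  s[0] = (1010101010101010101010101010101)·(0111111000110010000101101000001) mod 2 = 0+0+1+0+1+0+1+0+0+0+1+0+0+0+1+0+0+0+0+0+0+0+1+0+1+0+0+0+0+0+1 mod 2 = 0
  s[1] = (0110011001100110011001100110011)·(0111111000110010000101101000001) mod 2 = 0+1+1+0+0+1+1+0+0+0+1+0+0+0+1+0+0+0+0+0+0+1+1+0+0+0+0+0+0+0+1 mod 2 = 1
  s[2] = (0001111000011110000111100001111)·(0111111000110010000101101000001) mod 2 = 0+0+0+1+1+1+1+0+0+0+0+1+0+0+1+0+0+0+0+1+0+1+1+0+0+0+0+0+0+0+1 mod 2 = 0
  s[3] = (0000000111111110000000011111111)·(0111111000110010000101101000001) mod 2 = 0+0+0+0+0+0+0+0+0+0+1+1+0+0+1+0+0+0+0+0+0+0+0+0+1+0+0+0+0+0+1 mod 2 = 1
  s[4] = (0000000000000001111111111111111)·(0111111000110010000101101000001) mod 2 = 0+0+0+0+0+0+0+0+0+0+0+0+0+0+0+0+0+0+0+1+0+1+1+0+1+0+0+0+0+0+1 mod 2 = 1
Syndrome = 01011
Non-zero syndrome: error at position 26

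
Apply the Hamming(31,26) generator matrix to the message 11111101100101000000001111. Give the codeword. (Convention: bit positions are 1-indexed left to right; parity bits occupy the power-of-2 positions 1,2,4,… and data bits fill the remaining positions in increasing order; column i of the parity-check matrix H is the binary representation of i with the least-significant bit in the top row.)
Codeword c = d · G (mod 2), d = 11111101100101000000001111:
  c[0] = d·G[:,0] = (11111101100101000000001111)·(11011010101101010101010101) mod 2 = 1+1+0+1+1+0+0+0+1+0+0+1+0+1+0+0+0+0+0+0+0+0+0+1+0+1 mod 2 = 1
  c[1] = d·G[:,1] = (11111101100101000000001111)·(10110110011011001100110011) mod 2 = 1+0+1+1+0+1+0+0+0+0+0+0+0+1+0+0+0+0+0+0+0+0+0+0+1+1 mod 2 = 1
  c[2] = d·G[:,2] = (11111101100101000000001111)·(10000000000000000000000000) mod 2 = 1+0+0+0+0+0+0+0+0+0+0+0+0+0+0+0+0+0+0+0+0+0+0+0+0+0 mod 2 = 1
  c[3] = d·G[:,3] = (11111101100101000000001111)·(01110001111000111100001111) mod 2 = 0+1+1+1+0+0+0+1+1+0+0+0+0+0+0+0+0+0+0+0+0+0+1+1+1+1 mod 2 = 1
  c[4] = d·G[:,4] = (11111101100101000000001111)·(01000000000000000000000000) mod 2 = 0+1+0+0+0+0+0+0+0+0+0+0+0+0+0+0+0+0+0+0+0+0+0+0+0+0 mod 2 = 1
  c[5] = d·G[:,5] = (11111101100101000000001111)·(00100000000000000000000000) mod 2 = 0+0+1+0+0+0+0+0+0+0+0+0+0+0+0+0+0+0+0+0+0+0+0+0+0+0 mod 2 = 1
  c[6] = d·G[:,6] = (11111101100101000000001111)·(00010000000000000000000000) mod 2 = 0+0+0+1+0+0+0+0+0+0+0+0+0+0+0+0+0+0+0+0+0+0+0+0+0+0 mod 2 = 1
  c[7] = d·G[:,7] = (11111101100101000000001111)·(00001111111000000011111111) mod 2 = 0+0+0+0+1+1+0+1+1+0+0+0+0+0+0+0+0+0+0+0+0+0+1+1+1+1 mod 2 = 0
  c[8] = d·G[:,8] = (11111101100101000000001111)·(00001000000000000000000000) mod 2 = 0+0+0+0+1+0+0+0+0+0+0+0+0+0+0+0+0+0+0+0+0+0+0+0+0+0 mod 2 = 1
  c[9] = d·G[:,9] = (11111101100101000000001111)·(00000100000000000000000000) mod 2 = 0+0+0+0+0+1+0+0+0+0+0+0+0+0+0+0+0+0+0+0+0+0+0+0+0+0 mod 2 = 1
  c[10] = d·G[:,10] = (11111101100101000000001111)·(00000010000000000000000000) mod 2 = 0+0+0+0+0+0+0+0+0+0+0+0+0+0+0+0+0+0+0+0+0+0+0+0+0+0 mod 2 = 0
  c[11] = d·G[:,11] = (11111101100101000000001111)·(00000001000000000000000000) mod 2 = 0+0+0+0+0+0+0+1+0+0+0+0+0+0+0+0+0+0+0+0+0+0+0+0+0+0 mod 2 = 1
  c[12] = d·G[:,12] = (11111101100101000000001111)·(00000000100000000000000000) mod 2 = 0+0+0+0+0+0+0+0+1+0+0+0+0+0+0+0+0+0+0+0+0+0+0+0+0+0 mod 2 = 1
  c[13] = d·G[:,13] = (11111101100101000000001111)·(00000000010000000000000000) mod 2 = 0+0+0+0+0+0+0+0+0+0+0+0+0+0+0+0+0+0+0+0+0+0+0+0+0+0 mod 2 = 0
  c[14] = d·G[:,14] = (11111101100101000000001111)·(00000000001000000000000000) mod 2 = 0+0+0+0+0+0+0+0+0+0+0+0+0+0+0+0+0+0+0+0+0+0+0+0+0+0 mod 2 = 0
  c[15] = d·G[:,15] = (11111101100101000000001111)·(00000000000111111111111111) mod 2 = 0+0+0+0+0+0+0+0+0+0+0+1+0+1+0+0+0+0+0+0+0+0+1+1+1+1 mod 2 = 0
  c[16] = d·G[:,16] = (11111101100101000000001111)·(00000000000100000000000000) mod 2 = 0+0+0+0+0+0+0+0+0+0+0+1+0+0+0+0+0+0+0+0+0+0+0+0+0+0 mod 2 = 1
  c[17] = d·G[:,17] = (11111101100101000000001111)·(00000000000010000000000000) mod 2 = 0+0+0+0+0+0+0+0+0+0+0+0+0+0+0+0+0+0+0+0+0+0+0+0+0+0 mod 2 = 0
  c[18] = d·G[:,18] = (11111101100101000000001111)·(00000000000001000000000000) mod 2 = 0+0+0+0+0+0+0+0+0+0+0+0+0+1+0+0+0+0+0+0+0+0+0+0+0+0 mod 2 = 1
  c[19] = d·G[:,19] = (11111101100101000000001111)·(00000000000000100000000000) mod 2 = 0+0+0+0+0+0+0+0+0+0+0+0+0+0+0+0+0+0+0+0+0+0+0+0+0+0 mod 2 = 0
  c[20] = d·G[:,20] = (11111101100101000000001111)·(00000000000000010000000000) mod 2 = 0+0+0+0+0+0+0+0+0+0+0+0+0+0+0+0+0+0+0+0+0+0+0+0+0+0 mod 2 = 0
  c[21] = d·G[:,21] = (11111101100101000000001111)·(00000000000000001000000000) mod 2 = 0+0+0+0+0+0+0+0+0+0+0+0+0+0+0+0+0+0+0+0+0+0+0+0+0+0 mod 2 = 0
  c[22] = d·G[:,22] = (11111101100101000000001111)·(00000000000000000100000000) mod 2 = 0+0+0+0+0+0+0+0+0+0+0+0+0+0+0+0+0+0+0+0+0+0+0+0+0+0 mod 2 = 0
  c[23] = d·G[:,23] = (11111101100101000000001111)·(00000000000000000010000000) mod 2 = 0+0+0+0+0+0+0+0+0+0+0+0+0+0+0+0+0+0+0+0+0+0+0+0+0+0 mod 2 = 0
  c[24] = d·G[:,24] = (11111101100101000000001111)·(00000000000000000001000000) mod 2 = 0+0+0+0+0+0+0+0+0+0+0+0+0+0+0+0+0+0+0+0+0+0+0+0+0+0 mod 2 = 0
  c[25] = d·G[:,25] = (11111101100101000000001111)·(00000000000000000000100000) mod 2 = 0+0+0+0+0+0+0+0+0+0+0+0+0+0+0+0+0+0+0+0+0+0+0+0+0+0 mod 2 = 0
  c[26] = d·G[:,26] = (11111101100101000000001111)·(00000000000000000000010000) mod 2 = 0+0+0+0+0+0+0+0+0+0+0+0+0+0+0+0+0+0+0+0+0+0+0+0+0+0 mod 2 = 0
  c[27] = d·G[:,27] = (11111101100101000000001111)·(00000000000000000000001000) mod 2 = 0+0+0+0+0+0+0+0+0+0+0+0+0+0+0+0+0+0+0+0+0+0+1+0+0+0 mod 2 = 1
  c[28] = d·G[:,28] = (11111101100101000000001111)·(00000000000000000000000100) mod 2 = 0+0+0+0+0+0+0+0+0+0+0+0+0+0+0+0+0+0+0+0+0+0+0+1+0+0 mod 2 = 1
  c[29] = d·G[:,29] = (11111101100101000000001111)·(00000000000000000000000010) mod 2 = 0+0+0+0+0+0+0+0+0+0+0+0+0+0+0+0+0+0+0+0+0+0+0+0+1+0 mod 2 = 1
  c[30] = d·G[:,30] = (11111101100101000000001111)·(00000000000000000000000001) mod 2 = 0+0+0+0+0+0+0+0+0+0+0+0+0+0+0+0+0+0+0+0+0+0+0+0+0+1 mod 2 = 1
Codeword = 1111111011011000101000000001111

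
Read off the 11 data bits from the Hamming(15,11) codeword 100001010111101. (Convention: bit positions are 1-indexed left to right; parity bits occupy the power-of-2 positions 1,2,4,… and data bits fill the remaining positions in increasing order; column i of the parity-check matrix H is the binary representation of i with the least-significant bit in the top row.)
Parity bits occupy power-of-2 positions; data bits are at positions {3,5,6,7,9,10,11,12,13,14,15} (1-indexed).
Extract: c[3]=0 c[5]=0 c[6]=1 c[7]=0 c[9]=0 c[10]=1 c[11]=1 c[12]=1 c[13]=1 c[14]=0 c[15]=1
Data = 00100111101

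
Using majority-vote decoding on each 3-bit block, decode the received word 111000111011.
Split into 3-bit blocks and majority-vote each:
  block 1 = 111: 3 ones, 0 zeros → 1
  block 2 = 000: 0 ones, 3 zeros → 0
  block 3 = 111: 3 ones, 0 zeros → 1
  block 4 = 011: 2 ones, 1 zeros → 1
Decoded = 1011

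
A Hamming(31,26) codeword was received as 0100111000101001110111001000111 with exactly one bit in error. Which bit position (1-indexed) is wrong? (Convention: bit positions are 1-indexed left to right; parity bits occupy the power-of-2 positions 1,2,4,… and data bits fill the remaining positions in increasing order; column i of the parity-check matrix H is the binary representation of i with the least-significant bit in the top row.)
Syndrome s = H · r^T (mod 2), r = 0100111000101001110111001000111:
  s[0] = (1010101010101010101010101010101)·(0100111000101001110111001000111) mod 2 = 0+0+0+0+1+0+1+0+0+0+1+0+1+0+0+0+1+0+0+0+1+0+0+0+1+0+0+0+1+0+1 mod 2 = 1
  s[1] = (0110011001100110011001100110011)·(0100111000101001110111001000111) mod 2 = 0+1+0+0+0+1+1+0+0+0+1+0+0+0+0+0+0+1+0+0+0+1+0+0+0+0+0+0+0+1+1 mod 2 = 0
  s[2] = (0001111000011110000111100001111)·(0100111000101001110111001000111) mod 2 = 0+0+0+0+1+1+1+0+0+0+0+0+1+0+0+0+0+0+0+1+1+1+0+0+0+0+0+0+1+1+1 mod 2 = 0
  s[3] = (0000000111111110000000011111111)·(0100111000101001110111001000111) mod 2 = 0+0+0+0+0+0+0+0+0+0+1+0+1+0+0+0+0+0+0+0+0+0+0+0+1+0+0+0+1+1+1 mod 2 = 0
  s[4] = (0000000000000001111111111111111)·(0100111000101001110111001000111) mod 2 = 0+0+0+0+0+0+0+0+0+0+0+0+0+0+0+1+1+1+0+1+1+1+0+0+1+0+0+0+1+1+1 mod 2 = 0
Syndrome = 10000
Column i of H is the binary representation of i, so the syndrome is the binary index of the flipped bit.
Read s = 10000 with s[0] as LSB: 1·2^0 + 0·2^1 + 0·2^2 + 0·2^3 + 0·2^4 = 1.
Error is at bit position 1.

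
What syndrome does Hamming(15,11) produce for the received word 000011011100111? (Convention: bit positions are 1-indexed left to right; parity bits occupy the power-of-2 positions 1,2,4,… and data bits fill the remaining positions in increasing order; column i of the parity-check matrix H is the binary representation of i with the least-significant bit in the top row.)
Syndrome s = H · r^T (mod 2), r = 000011011100111:
  s[0] = (101010101010101)·(000011011100111) mod 2 = 0+0+0+0+1+0+0+0+1+0+0+0+1+0+1 mod 2 = 0
  s[1] = (011001100110011)·(000011011100111) mod 2 = 0+0+0+0+0+1+0+0+0+1+0+0+0+1+1 mod 2 = 0
  s[2] = (000111100001111)·(000011011100111) mod 2 = 0+0+0+0+1+1+0+0+0+0+0+0+1+1+1 mod 2 = 1
  s[3] = (000000011111111)·(000011011100111) mod 2 = 0+0+0+0+0+0+0+1+1+1+0+0+1+1+1 mod 2 = 0
Syndrome = 0010
Non-zero syndrome: error at position 4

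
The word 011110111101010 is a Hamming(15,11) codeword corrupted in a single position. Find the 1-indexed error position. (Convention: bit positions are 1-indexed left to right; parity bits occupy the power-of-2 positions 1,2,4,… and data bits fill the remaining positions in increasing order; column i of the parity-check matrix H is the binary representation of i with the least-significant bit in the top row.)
Syndrome s = H · r^T (mod 2), r = 011110111101010:
  s[0] = (101010101010101)·(011110111101010) mod 2 = 0+0+1+0+1+0+1+0+1+0+0+0+0+0+0 mod 2 = 0
  s[1] = (011001100110011)·(011110111101010) mod 2 = 0+1+1+0+0+0+1+0+0+1+0+0+0+1+0 mod 2 = 1
  s[2] = (000111100001111)·(011110111101010) mod 2 = 0+0+0+1+1+0+1+0+0+0+0+1+0+1+0 mod 2 = 1
  s[3] = (000000011111111)·(011110111101010) mod 2 = 0+0+0+0+0+0+0+1+1+1+0+1+0+1+0 mod 2 = 1
Syndrome = 0111
Column i of H is the binary representation of i, so the syndrome is the binary index of the flipped bit.
Read s = 0111 with s[0] as LSB: 0·2^0 + 1·2^1 + 1·2^2 + 1·2^3 = 14.
Error is at bit position 14.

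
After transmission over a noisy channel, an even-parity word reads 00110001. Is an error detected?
Sum of received bits: 0+0+1+1+0+0+0+1 = 3; 3 mod 2 = 1. Result is 1 ≠ 0 → error detected.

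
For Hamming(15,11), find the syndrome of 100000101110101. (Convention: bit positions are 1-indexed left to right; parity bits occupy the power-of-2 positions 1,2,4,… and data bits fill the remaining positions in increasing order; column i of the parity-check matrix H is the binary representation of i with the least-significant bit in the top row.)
Syndrome s = H · r^T (mod 2), r = 100000101110101:
  s[0] = (101010101010101)·(100000101110101) mod 2 = 1+0+0+0+0+0+1+0+1+0+1+0+1+0+1 mod 2 = 0
  s[1] = (011001100110011)·(100000101110101) mod 2 = 0+0+0+0+0+0+1+0+0+1+1+0+0+0+1 mod 2 = 0
  s[2] = (000111100001111)·(100000101110101) mod 2 = 0+0+0+0+0+0+1+0+0+0+0+0+1+0+1 mod 2 = 1
  s[3] = (000000011111111)·(100000101110101) mod 2 = 0+0+0+0+0+0+0+0+1+1+1+0+1+0+1 mod 2 = 1
Syndrome = 0011
Non-zero syndrome: error at position 12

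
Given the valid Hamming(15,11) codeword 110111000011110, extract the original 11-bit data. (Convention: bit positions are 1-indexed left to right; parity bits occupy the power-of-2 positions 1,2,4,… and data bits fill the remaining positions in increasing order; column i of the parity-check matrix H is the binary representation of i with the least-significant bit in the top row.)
Parity bits occupy power-of-2 positions; data bits are at positions {3,5,6,7,9,10,11,12,13,14,15} (1-indexed).
Extract: c[3]=0 c[5]=1 c[6]=1 c[7]=0 c[9]=0 c[10]=0 c[11]=1 c[12]=1 c[13]=1 c[14]=1 c[15]=0
Data = 01100011110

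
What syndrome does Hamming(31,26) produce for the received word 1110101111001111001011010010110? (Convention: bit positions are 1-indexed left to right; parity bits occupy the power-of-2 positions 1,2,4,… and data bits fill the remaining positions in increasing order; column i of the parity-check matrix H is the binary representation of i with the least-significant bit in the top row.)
Syndrome s = H · r^T (mod 2), r = 1110101111001111001011010010110:
  s[0] = (1010101010101010101010101010101)·(1110101111001111001011010010110) mod 2 = 1+0+1+0+1+0+1+0+1+0+0+0+1+0+1+0+0+0+1+0+1+0+0+0+0+0+1+0+1+0+0 mod 2 = 1
  s[1] = (0110011001100110011001100110011)·(1110101111001111001011010010110) mod 2 = 0+1+1+0+0+0+1+0+0+1+0+0+0+1+1+0+0+0+1+0+0+1+0+0+0+0+1+0+0+1+0 mod 2 = 0
  s[2] = (0001111000011110000111100001111)·(1110101111001111001011010010110) mod 2 = 0+0+0+0+1+0+1+0+0+0+0+0+1+1+1+0+0+0+0+0+1+1+0+0+0+0+0+0+1+1+0 mod 2 = 1
  s[3] = (0000000111111110000000011111111)·(1110101111001111001011010010110) mod 2 = 0+0+0+0+0+0+0+1+1+1+0+0+1+1+1+0+0+0+0+0+0+0+0+1+0+0+1+0+1+1+0 mod 2 = 0
  s[4] = (0000000000000001111111111111111)·(1110101111001111001011010010110) mod 2 = 0+0+0+0+0+0+0+0+0+0+0+0+0+0+0+1+0+0+1+0+1+1+0+1+0+0+1+0+1+1+0 mod 2 = 0
Syndrome = 10100
Non-zero syndrome: error at position 5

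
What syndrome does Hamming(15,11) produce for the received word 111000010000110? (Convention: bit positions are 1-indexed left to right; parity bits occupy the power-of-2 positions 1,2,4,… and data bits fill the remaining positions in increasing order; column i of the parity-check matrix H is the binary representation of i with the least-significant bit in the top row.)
Syndrome s = H · r^T (mod 2), r = 111000010000110:
  s[0] = (101010101010101)·(111000010000110) mod 2 = 1+0+1+0+0+0+0+0+0+0+0+0+1+0+0 mod 2 = 1
  s[1] = (011001100110011)·(111000010000110) mod 2 = 0+1+1+0+0+0+0+0+0+0+0+0+0+1+0 mod 2 = 1
  s[2] = (000111100001111)·(111000010000110) mod 2 = 0+0+0+0+0+0+0+0+0+0+0+0+1+1+0 mod 2 = 0
  s[3] = (000000011111111)·(111000010000110) mod 2 = 0+0+0+0+0+0+0+1+0+0+0+0+1+1+0 mod 2 = 1
Syndrome = 1101
Non-zero syndrome: error at position 11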